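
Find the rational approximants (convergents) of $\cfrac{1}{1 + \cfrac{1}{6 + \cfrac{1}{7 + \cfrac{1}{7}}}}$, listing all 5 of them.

Using the convergent recurrence p_i = a_i*p_{i-1} + p_{i-2}, q_i = a_i*q_{i-1} + q_{i-2} with p_{-2}=0, p_{-1}=1, q_{-2}=1, q_{-1}=0:
  i=0: a_0=0, p_0 = 0*1 + 0 = 0, q_0 = 0*0 + 1 = 1.
  i=1: a_1=1, p_1 = 1*0 + 1 = 1, q_1 = 1*1 + 0 = 1.
  i=2: a_2=6, p_2 = 6*1 + 0 = 6, q_2 = 6*1 + 1 = 7.
  i=3: a_3=7, p_3 = 7*6 + 1 = 43, q_3 = 7*7 + 1 = 50.
  i=4: a_4=7, p_4 = 7*43 + 6 = 307, q_4 = 7*50 + 7 = 357.

0/1, 1/1, 6/7, 43/50, 307/357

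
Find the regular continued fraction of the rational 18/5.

Run the Euclidean algorithm on 18 and 5; the successive quotients are the partial quotients a_0, a_1, ... (each step inverts the fractional part left over by the previous one):
  18 = 3*5 + 3, so a_0 = 3.
  5 = 1*3 + 2, so a_1 = 1.
  3 = 1*2 + 1, so a_2 = 1.
  2 = 2*1 + 0, so a_3 = 2.
The remainder reaches 0 after 4 divisions, so the expansion has 4 partial quotients, read off in order.

[3; 1, 1, 2]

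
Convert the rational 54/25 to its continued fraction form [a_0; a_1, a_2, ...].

[2; 6, 4]

Run the Euclidean algorithm on 54 and 25; the successive quotients are the partial quotients a_0, a_1, ... (each step inverts the fractional part left over by the previous one):
  54 = 2*25 + 4, so a_0 = 2.
  25 = 6*4 + 1, so a_1 = 6.
  4 = 4*1 + 0, so a_2 = 4.
The remainder reaches 0 after 3 divisions, so the expansion has 3 partial quotients, read off in order.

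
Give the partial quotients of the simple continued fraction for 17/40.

Run the Euclidean algorithm on 17 and 40; the successive quotients are the partial quotients a_0, a_1, ... (each step inverts the fractional part left over by the previous one):
  17 = 0*40 + 17, so a_0 = 0.
  40 = 2*17 + 6, so a_1 = 2.
  17 = 2*6 + 5, so a_2 = 2.
  6 = 1*5 + 1, so a_3 = 1.
  5 = 5*1 + 0, so a_4 = 5.
The remainder reaches 0 after 5 divisions, so the expansion has 5 partial quotients, read off in order.

[0; 2, 2, 1, 5]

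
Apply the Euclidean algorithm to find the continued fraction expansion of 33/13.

[2; 1, 1, 6]

Run the Euclidean algorithm on 33 and 13; the successive quotients are the partial quotients a_0, a_1, ... (each step inverts the fractional part left over by the previous one):
  33 = 2*13 + 7, so a_0 = 2.
  13 = 1*7 + 6, so a_1 = 1.
  7 = 1*6 + 1, so a_2 = 1.
  6 = 6*1 + 0, so a_3 = 6.
The remainder reaches 0 after 4 divisions, so the expansion has 4 partial quotients, read off in order.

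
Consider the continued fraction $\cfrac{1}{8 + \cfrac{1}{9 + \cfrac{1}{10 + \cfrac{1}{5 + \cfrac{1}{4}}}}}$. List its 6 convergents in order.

0/1, 1/8, 9/73, 91/738, 464/3763, 1947/15790

Using the convergent recurrence p_i = a_i*p_{i-1} + p_{i-2}, q_i = a_i*q_{i-1} + q_{i-2} with p_{-2}=0, p_{-1}=1, q_{-2}=1, q_{-1}=0:
  i=0: a_0=0, p_0 = 0*1 + 0 = 0, q_0 = 0*0 + 1 = 1.
  i=1: a_1=8, p_1 = 8*0 + 1 = 1, q_1 = 8*1 + 0 = 8.
  i=2: a_2=9, p_2 = 9*1 + 0 = 9, q_2 = 9*8 + 1 = 73.
  i=3: a_3=10, p_3 = 10*9 + 1 = 91, q_3 = 10*73 + 8 = 738.
  i=4: a_4=5, p_4 = 5*91 + 9 = 464, q_4 = 5*738 + 73 = 3763.
  i=5: a_5=4, p_5 = 4*464 + 91 = 1947, q_5 = 4*3763 + 738 = 15790.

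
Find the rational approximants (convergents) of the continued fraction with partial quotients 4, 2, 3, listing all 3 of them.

Using the convergent recurrence p_i = a_i*p_{i-1} + p_{i-2}, q_i = a_i*q_{i-1} + q_{i-2} with p_{-2}=0, p_{-1}=1, q_{-2}=1, q_{-1}=0:
  i=0: a_0=4, p_0 = 4*1 + 0 = 4, q_0 = 4*0 + 1 = 1.
  i=1: a_1=2, p_1 = 2*4 + 1 = 9, q_1 = 2*1 + 0 = 2.
  i=2: a_2=3, p_2 = 3*9 + 4 = 31, q_2 = 3*2 + 1 = 7.

4/1, 9/2, 31/7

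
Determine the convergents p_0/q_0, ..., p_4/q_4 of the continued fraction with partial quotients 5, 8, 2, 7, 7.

Using the convergent recurrence p_i = a_i*p_{i-1} + p_{i-2}, q_i = a_i*q_{i-1} + q_{i-2} with p_{-2}=0, p_{-1}=1, q_{-2}=1, q_{-1}=0:
  i=0: a_0=5, p_0 = 5*1 + 0 = 5, q_0 = 5*0 + 1 = 1.
  i=1: a_1=8, p_1 = 8*5 + 1 = 41, q_1 = 8*1 + 0 = 8.
  i=2: a_2=2, p_2 = 2*41 + 5 = 87, q_2 = 2*8 + 1 = 17.
  i=3: a_3=7, p_3 = 7*87 + 41 = 650, q_3 = 7*17 + 8 = 127.
  i=4: a_4=7, p_4 = 7*650 + 87 = 4637, q_4 = 7*127 + 17 = 906.

5/1, 41/8, 87/17, 650/127, 4637/906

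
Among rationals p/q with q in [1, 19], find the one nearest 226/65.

Expand x = 226/65 as a continued fraction with the Euclidean algorithm:
  226 = 3*65 + 31, so a_0 = 3.
  65 = 2*31 + 3, so a_1 = 2.
  31 = 10*3 + 1, so a_2 = 10.
  3 = 3*1 + 0, so a_3 = 3.
so x = [3; 2, 10, 3].
Convergents (p_i = a_i*p_{i-1} + p_{i-2}, q_i = a_i*q_{i-1} + q_{i-2} with p_{-2}=0, p_{-1}=1, q_{-2}=1, q_{-1}=0), until the denominator exceeds 19:
  i=0: a_0=3, p_0 = 3*1 + 0 = 3, q_0 = 3*0 + 1 = 1.
  i=1: a_1=2, p_1 = 2*3 + 1 = 7, q_1 = 2*1 + 0 = 2.
  i=2: a_2=10, p_2 = 10*7 + 3 = 73, q_2 = 10*2 + 1 = 21.
q_2 = 21 > 19, so the last convergent with denominator <= 19 is p_1/q_1 = 7/2.
The closest fraction with denominator <= 19 is either p_1/q_1 or the intermediate fraction (k*p_1 + p_0)/(k*q_1 + q_0) with the largest k >= 1 whose denominator stays <= 19; these approach x as k grows, and every other convergent or intermediate fraction in range is farther away.
Largest k: floor((19 - q_0)/q_1) = floor((19 - 1)/2) = 9.
That gives (9*7 + 3)/(9*2 + 1) = 66/19.
Compare the errors: |x - 7/2| = |226*2 - 7*65|/(65*2) = 3/130, and |x - 66/19| = |226*19 - 66*65|/(65*19) = 4/1235.
Cross-multiplying, 4*130 = 520 < 3705 = 3*1235, so 4/1235 is smaller: the intermediate fraction 66/19 is closer to x than 7/2.

66/19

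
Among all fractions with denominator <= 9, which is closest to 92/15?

49/8

Expand x = 92/15 as a continued fraction with the Euclidean algorithm:
  92 = 6*15 + 2, so a_0 = 6.
  15 = 7*2 + 1, so a_1 = 7.
  2 = 2*1 + 0, so a_2 = 2.
so x = [6; 7, 2].
Convergents (p_i = a_i*p_{i-1} + p_{i-2}, q_i = a_i*q_{i-1} + q_{i-2} with p_{-2}=0, p_{-1}=1, q_{-2}=1, q_{-1}=0), until the denominator exceeds 9:
  i=0: a_0=6, p_0 = 6*1 + 0 = 6, q_0 = 6*0 + 1 = 1.
  i=1: a_1=7, p_1 = 7*6 + 1 = 43, q_1 = 7*1 + 0 = 7.
  i=2: a_2=2, p_2 = 2*43 + 6 = 92, q_2 = 2*7 + 1 = 15.
q_2 = 15 > 9, so the last convergent with denominator <= 9 is p_1/q_1 = 43/7.
The closest fraction with denominator <= 9 is either p_1/q_1 or the intermediate fraction (k*p_1 + p_0)/(k*q_1 + q_0) with the largest k >= 1 whose denominator stays <= 9; these approach x as k grows, and every other convergent or intermediate fraction in range is farther away.
Largest k: floor((9 - q_0)/q_1) = floor((9 - 1)/7) = 1.
That gives (1*43 + 6)/(1*7 + 1) = 49/8.
Compare the errors: |x - 43/7| = |92*7 - 43*15|/(15*7) = 1/105, and |x - 49/8| = |92*8 - 49*15|/(15*8) = 1/120.
Cross-multiplying, 1*105 = 105 < 120 = 1*120, so 1/120 is smaller: the intermediate fraction 49/8 is closer to x than 43/7.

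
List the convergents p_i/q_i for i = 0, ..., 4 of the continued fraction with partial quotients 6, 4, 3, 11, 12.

Using the convergent recurrence p_i = a_i*p_{i-1} + p_{i-2}, q_i = a_i*q_{i-1} + q_{i-2} with p_{-2}=0, p_{-1}=1, q_{-2}=1, q_{-1}=0:
  i=0: a_0=6, p_0 = 6*1 + 0 = 6, q_0 = 6*0 + 1 = 1.
  i=1: a_1=4, p_1 = 4*6 + 1 = 25, q_1 = 4*1 + 0 = 4.
  i=2: a_2=3, p_2 = 3*25 + 6 = 81, q_2 = 3*4 + 1 = 13.
  i=3: a_3=11, p_3 = 11*81 + 25 = 916, q_3 = 11*13 + 4 = 147.
  i=4: a_4=12, p_4 = 12*916 + 81 = 11073, q_4 = 12*147 + 13 = 1777.

6/1, 25/4, 81/13, 916/147, 11073/1777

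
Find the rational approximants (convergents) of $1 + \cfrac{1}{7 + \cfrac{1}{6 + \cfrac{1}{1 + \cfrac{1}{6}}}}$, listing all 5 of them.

Using the convergent recurrence p_i = a_i*p_{i-1} + p_{i-2}, q_i = a_i*q_{i-1} + q_{i-2} with p_{-2}=0, p_{-1}=1, q_{-2}=1, q_{-1}=0:
  i=0: a_0=1, p_0 = 1*1 + 0 = 1, q_0 = 1*0 + 1 = 1.
  i=1: a_1=7, p_1 = 7*1 + 1 = 8, q_1 = 7*1 + 0 = 7.
  i=2: a_2=6, p_2 = 6*8 + 1 = 49, q_2 = 6*7 + 1 = 43.
  i=3: a_3=1, p_3 = 1*49 + 8 = 57, q_3 = 1*43 + 7 = 50.
  i=4: a_4=6, p_4 = 6*57 + 49 = 391, q_4 = 6*50 + 43 = 343.

1/1, 8/7, 49/43, 57/50, 391/343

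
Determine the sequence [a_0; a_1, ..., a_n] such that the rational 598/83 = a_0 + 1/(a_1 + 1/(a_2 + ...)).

[7; 4, 1, 7, 2]

Run the Euclidean algorithm on 598 and 83; the successive quotients are the partial quotients a_0, a_1, ... (each step inverts the fractional part left over by the previous one):
  598 = 7*83 + 17, so a_0 = 7.
  83 = 4*17 + 15, so a_1 = 4.
  17 = 1*15 + 2, so a_2 = 1.
  15 = 7*2 + 1, so a_3 = 7.
  2 = 2*1 + 0, so a_4 = 2.
The remainder reaches 0 after 5 divisions, so the expansion has 5 partial quotients, read off in order.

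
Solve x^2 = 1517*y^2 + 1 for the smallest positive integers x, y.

First expand sqrt(1517) as a continued fraction. With x_i = (sqrt(1517) + m_i)/d_i and (m_0, d_0) = (0, 1): a_0 = floor(sqrt(1517)) = 38, since 38^2 = 1444 <= 1517 < 1521 = 39^2.
Iterate m_{i+1} = d_i*a_i - m_i, d_{i+1} = (1517 - m_{i+1}^2)/d_i, a_{i+1} = floor((a_0 + m_{i+1})/d_{i+1}):
  m_1 = 1*38 - 0 = 38, d_1 = (1517 - 38^2)/1 = 73/1 = 73, a_1 = floor((38 + 38)/73) = 1.
  m_2 = 73*1 - 38 = 35, d_2 = (1517 - 35^2)/73 = 292/73 = 4, a_2 = floor((38 + 35)/4) = 18.
  m_3 = 4*18 - 35 = 37, d_3 = (1517 - 37^2)/4 = 148/4 = 37, a_3 = floor((38 + 37)/37) = 2.
  m_4 = 37*2 - 37 = 37, d_4 = (1517 - 37^2)/37 = 148/37 = 4, a_4 = floor((38 + 37)/4) = 18.
  m_5 = 4*18 - 37 = 35, d_5 = (1517 - 35^2)/4 = 292/4 = 73, a_5 = floor((38 + 35)/73) = 1.
  m_6 = 73*1 - 35 = 38, d_6 = (1517 - 38^2)/73 = 73/73 = 1, a_6 = floor((38 + 38)/1) = 76.
  m_7 = 1*76 - 38 = 38, d_7 = (1517 - 38^2)/1 = 73/1 = 73: (m_7, d_7) = (m_1, d_1) = (38, 73), so from here the quotients repeat a_1, ..., a_6; the period length is 6.
So sqrt(1517) = [38; (1, 18, 2, 18, 1, 76)] with period length k = 6.
k is even, so the fundamental solution of x^2 - 1517y^2 = 1 is (p_{k-1}, q_{k-1}) = (p_5, q_5); compute convergents through index 5.
Convergents (p_i = a_i*p_{i-1} + p_{i-2}, q_i = a_i*q_{i-1} + q_{i-2} with p_{-2}=0, p_{-1}=1, q_{-2}=1, q_{-1}=0):
  i=0: a_0=38, p_0 = 38*1 + 0 = 38, q_0 = 38*0 + 1 = 1.
  i=1: a_1=1, p_1 = 1*38 + 1 = 39, q_1 = 1*1 + 0 = 1.
  i=2: a_2=18, p_2 = 18*39 + 38 = 740, q_2 = 18*1 + 1 = 19.
  i=3: a_3=2, p_3 = 2*740 + 39 = 1519, q_3 = 2*19 + 1 = 39.
  i=4: a_4=18, p_4 = 18*1519 + 740 = 28082, q_4 = 18*39 + 19 = 721.
  i=5: a_5=1, p_5 = 1*28082 + 1519 = 29601, q_5 = 1*721 + 39 = 760.
Check: 29601^2 - 1517*760^2 = 876219201 - 876219200 = 1, so (x, y) = (29601, 760) solves the equation, and by the theorem it is the least positive solution.

(x, y) = (29601, 760)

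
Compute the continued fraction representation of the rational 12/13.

Run the Euclidean algorithm on 12 and 13; the successive quotients are the partial quotients a_0, a_1, ... (each step inverts the fractional part left over by the previous one):
  12 = 0*13 + 12, so a_0 = 0.
  13 = 1*12 + 1, so a_1 = 1.
  12 = 12*1 + 0, so a_2 = 12.
The remainder reaches 0 after 3 divisions, so the expansion has 3 partial quotients, read off in order.

[0; 1, 12]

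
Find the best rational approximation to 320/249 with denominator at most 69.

9/7

Expand x = 320/249 as a continued fraction with the Euclidean algorithm:
  320 = 1*249 + 71, so a_0 = 1.
  249 = 3*71 + 36, so a_1 = 3.
  71 = 1*36 + 35, so a_2 = 1.
  36 = 1*35 + 1, so a_3 = 1.
  35 = 35*1 + 0, so a_4 = 35.
so x = [1; 3, 1, 1, 35].
Convergents (p_i = a_i*p_{i-1} + p_{i-2}, q_i = a_i*q_{i-1} + q_{i-2} with p_{-2}=0, p_{-1}=1, q_{-2}=1, q_{-1}=0), until the denominator exceeds 69:
  i=0: a_0=1, p_0 = 1*1 + 0 = 1, q_0 = 1*0 + 1 = 1.
  i=1: a_1=3, p_1 = 3*1 + 1 = 4, q_1 = 3*1 + 0 = 3.
  i=2: a_2=1, p_2 = 1*4 + 1 = 5, q_2 = 1*3 + 1 = 4.
  i=3: a_3=1, p_3 = 1*5 + 4 = 9, q_3 = 1*4 + 3 = 7.
  i=4: a_4=35, p_4 = 35*9 + 5 = 320, q_4 = 35*7 + 4 = 249.
q_4 = 249 > 69, so the last convergent with denominator <= 69 is p_3/q_3 = 9/7.
The closest fraction with denominator <= 69 is either p_3/q_3 or the intermediate fraction (k*p_3 + p_2)/(k*q_3 + q_2) with the largest k >= 1 whose denominator stays <= 69; these approach x as k grows, and every other convergent or intermediate fraction in range is farther away.
Largest k: floor((69 - q_2)/q_3) = floor((69 - 4)/7) = 9.
That gives (9*9 + 5)/(9*7 + 4) = 86/67.
Compare the errors: |x - 9/7| = |320*7 - 9*249|/(249*7) = 1/1743, and |x - 86/67| = |320*67 - 86*249|/(249*67) = 26/16683.
Cross-multiplying, 1*16683 = 16683 < 45318 = 26*1743, so 1/1743 is smaller: the convergent 9/7 is closer to x than 86/67.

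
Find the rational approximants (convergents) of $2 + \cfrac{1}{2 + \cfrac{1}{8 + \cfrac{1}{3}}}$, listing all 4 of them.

Using the convergent recurrence p_i = a_i*p_{i-1} + p_{i-2}, q_i = a_i*q_{i-1} + q_{i-2} with p_{-2}=0, p_{-1}=1, q_{-2}=1, q_{-1}=0:
  i=0: a_0=2, p_0 = 2*1 + 0 = 2, q_0 = 2*0 + 1 = 1.
  i=1: a_1=2, p_1 = 2*2 + 1 = 5, q_1 = 2*1 + 0 = 2.
  i=2: a_2=8, p_2 = 8*5 + 2 = 42, q_2 = 8*2 + 1 = 17.
  i=3: a_3=3, p_3 = 3*42 + 5 = 131, q_3 = 3*17 + 2 = 53.

2/1, 5/2, 42/17, 131/53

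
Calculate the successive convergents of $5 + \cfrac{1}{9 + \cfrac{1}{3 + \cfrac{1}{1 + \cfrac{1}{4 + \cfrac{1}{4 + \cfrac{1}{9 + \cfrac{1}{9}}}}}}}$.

Using the convergent recurrence p_i = a_i*p_{i-1} + p_{i-2}, q_i = a_i*q_{i-1} + q_{i-2} with p_{-2}=0, p_{-1}=1, q_{-2}=1, q_{-1}=0:
  i=0: a_0=5, p_0 = 5*1 + 0 = 5, q_0 = 5*0 + 1 = 1.
  i=1: a_1=9, p_1 = 9*5 + 1 = 46, q_1 = 9*1 + 0 = 9.
  i=2: a_2=3, p_2 = 3*46 + 5 = 143, q_2 = 3*9 + 1 = 28.
  i=3: a_3=1, p_3 = 1*143 + 46 = 189, q_3 = 1*28 + 9 = 37.
  i=4: a_4=4, p_4 = 4*189 + 143 = 899, q_4 = 4*37 + 28 = 176.
  i=5: a_5=4, p_5 = 4*899 + 189 = 3785, q_5 = 4*176 + 37 = 741.
  i=6: a_6=9, p_6 = 9*3785 + 899 = 34964, q_6 = 9*741 + 176 = 6845.
  i=7: a_7=9, p_7 = 9*34964 + 3785 = 318461, q_7 = 9*6845 + 741 = 62346.

5/1, 46/9, 143/28, 189/37, 899/176, 3785/741, 34964/6845, 318461/62346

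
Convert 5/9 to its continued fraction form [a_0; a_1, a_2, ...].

[0; 1, 1, 4]

Run the Euclidean algorithm on 5 and 9; the successive quotients are the partial quotients a_0, a_1, ... (each step inverts the fractional part left over by the previous one):
  5 = 0*9 + 5, so a_0 = 0.
  9 = 1*5 + 4, so a_1 = 1.
  5 = 1*4 + 1, so a_2 = 1.
  4 = 4*1 + 0, so a_3 = 4.
The remainder reaches 0 after 4 divisions, so the expansion has 4 partial quotients, read off in order.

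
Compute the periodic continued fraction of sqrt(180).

Write x_i = (sqrt(180) + m_i)/d_i with (m_0, d_0) = (0, 1). a_0 = floor(sqrt(180)) = 13, since 13^2 = 169 <= 180 < 196 = 14^2.
Iterate m_{i+1} = d_i*a_i - m_i, d_{i+1} = (180 - m_{i+1}^2)/d_i, a_{i+1} = floor((a_0 + m_{i+1})/d_{i+1}):
  m_1 = 1*13 - 0 = 13, d_1 = (180 - 13^2)/1 = 11/1 = 11, a_1 = floor((13 + 13)/11) = 2.
  m_2 = 11*2 - 13 = 9, d_2 = (180 - 9^2)/11 = 99/11 = 9, a_2 = floor((13 + 9)/9) = 2.
  m_3 = 9*2 - 9 = 9, d_3 = (180 - 9^2)/9 = 99/9 = 11, a_3 = floor((13 + 9)/11) = 2.
  m_4 = 11*2 - 9 = 13, d_4 = (180 - 13^2)/11 = 11/11 = 1, a_4 = floor((13 + 13)/1) = 26.
  m_5 = 1*26 - 13 = 13, d_5 = (180 - 13^2)/1 = 11/1 = 11: (m_5, d_5) = (m_1, d_1) = (13, 11), so from here the quotients repeat a_1, ..., a_4; the period length is 4.
Hence the expansion of sqrt(180) is a_0 = 13 followed by the repeating block 2, 2, 2, 26 (period 4).

[13; (2, 2, 2, 26)]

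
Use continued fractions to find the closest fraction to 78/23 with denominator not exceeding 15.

44/13

Expand x = 78/23 as a continued fraction with the Euclidean algorithm:
  78 = 3*23 + 9, so a_0 = 3.
  23 = 2*9 + 5, so a_1 = 2.
  9 = 1*5 + 4, so a_2 = 1.
  5 = 1*4 + 1, so a_3 = 1.
  4 = 4*1 + 0, so a_4 = 4.
so x = [3; 2, 1, 1, 4].
Convergents (p_i = a_i*p_{i-1} + p_{i-2}, q_i = a_i*q_{i-1} + q_{i-2} with p_{-2}=0, p_{-1}=1, q_{-2}=1, q_{-1}=0), until the denominator exceeds 15:
  i=0: a_0=3, p_0 = 3*1 + 0 = 3, q_0 = 3*0 + 1 = 1.
  i=1: a_1=2, p_1 = 2*3 + 1 = 7, q_1 = 2*1 + 0 = 2.
  i=2: a_2=1, p_2 = 1*7 + 3 = 10, q_2 = 1*2 + 1 = 3.
  i=3: a_3=1, p_3 = 1*10 + 7 = 17, q_3 = 1*3 + 2 = 5.
  i=4: a_4=4, p_4 = 4*17 + 10 = 78, q_4 = 4*5 + 3 = 23.
q_4 = 23 > 15, so the last convergent with denominator <= 15 is p_3/q_3 = 17/5.
The closest fraction with denominator <= 15 is either p_3/q_3 or the intermediate fraction (k*p_3 + p_2)/(k*q_3 + q_2) with the largest k >= 1 whose denominator stays <= 15; these approach x as k grows, and every other convergent or intermediate fraction in range is farther away.
Largest k: floor((15 - q_2)/q_3) = floor((15 - 3)/5) = 2.
That gives (2*17 + 10)/(2*5 + 3) = 44/13.
Compare the errors: |x - 17/5| = |78*5 - 17*23|/(23*5) = 1/115, and |x - 44/13| = |78*13 - 44*23|/(23*13) = 2/299.
Cross-multiplying, 2*115 = 230 < 299 = 1*299, so 2/299 is smaller: the intermediate fraction 44/13 is closer to x than 17/5.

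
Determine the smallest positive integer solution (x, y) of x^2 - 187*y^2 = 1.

(x, y) = (1682, 123)

First expand sqrt(187) as a continued fraction. With x_i = (sqrt(187) + m_i)/d_i and (m_0, d_0) = (0, 1): a_0 = floor(sqrt(187)) = 13, since 13^2 = 169 <= 187 < 196 = 14^2.
Iterate m_{i+1} = d_i*a_i - m_i, d_{i+1} = (187 - m_{i+1}^2)/d_i, a_{i+1} = floor((a_0 + m_{i+1})/d_{i+1}):
  m_1 = 1*13 - 0 = 13, d_1 = (187 - 13^2)/1 = 18/1 = 18, a_1 = floor((13 + 13)/18) = 1.
  m_2 = 18*1 - 13 = 5, d_2 = (187 - 5^2)/18 = 162/18 = 9, a_2 = floor((13 + 5)/9) = 2.
  m_3 = 9*2 - 5 = 13, d_3 = (187 - 13^2)/9 = 18/9 = 2, a_3 = floor((13 + 13)/2) = 13.
  m_4 = 2*13 - 13 = 13, d_4 = (187 - 13^2)/2 = 18/2 = 9, a_4 = floor((13 + 13)/9) = 2.
  m_5 = 9*2 - 13 = 5, d_5 = (187 - 5^2)/9 = 162/9 = 18, a_5 = floor((13 + 5)/18) = 1.
  m_6 = 18*1 - 5 = 13, d_6 = (187 - 13^2)/18 = 18/18 = 1, a_6 = floor((13 + 13)/1) = 26.
  m_7 = 1*26 - 13 = 13, d_7 = (187 - 13^2)/1 = 18/1 = 18: (m_7, d_7) = (m_1, d_1) = (13, 18), so from here the quotients repeat a_1, ..., a_6; the period length is 6.
So sqrt(187) = [13; (1, 2, 13, 2, 1, 26)] with period length k = 6.
k is even, so the fundamental solution of x^2 - 187y^2 = 1 is (p_{k-1}, q_{k-1}) = (p_5, q_5); compute convergents through index 5.
Convergents (p_i = a_i*p_{i-1} + p_{i-2}, q_i = a_i*q_{i-1} + q_{i-2} with p_{-2}=0, p_{-1}=1, q_{-2}=1, q_{-1}=0):
  i=0: a_0=13, p_0 = 13*1 + 0 = 13, q_0 = 13*0 + 1 = 1.
  i=1: a_1=1, p_1 = 1*13 + 1 = 14, q_1 = 1*1 + 0 = 1.
  i=2: a_2=2, p_2 = 2*14 + 13 = 41, q_2 = 2*1 + 1 = 3.
  i=3: a_3=13, p_3 = 13*41 + 14 = 547, q_3 = 13*3 + 1 = 40.
  i=4: a_4=2, p_4 = 2*547 + 41 = 1135, q_4 = 2*40 + 3 = 83.
  i=5: a_5=1, p_5 = 1*1135 + 547 = 1682, q_5 = 1*83 + 40 = 123.
Check: 1682^2 - 187*123^2 = 2829124 - 2829123 = 1, so (x, y) = (1682, 123) solves the equation, and by the theorem it is the least positive solution.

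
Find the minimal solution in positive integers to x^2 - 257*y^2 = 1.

First expand sqrt(257) as a continued fraction. With x_i = (sqrt(257) + m_i)/d_i and (m_0, d_0) = (0, 1): a_0 = floor(sqrt(257)) = 16, since 16^2 = 256 <= 257 < 289 = 17^2.
Iterate m_{i+1} = d_i*a_i - m_i, d_{i+1} = (257 - m_{i+1}^2)/d_i, a_{i+1} = floor((a_0 + m_{i+1})/d_{i+1}):
  m_1 = 1*16 - 0 = 16, d_1 = (257 - 16^2)/1 = 1/1 = 1, a_1 = floor((16 + 16)/1) = 32.
  m_2 = 1*32 - 16 = 16, d_2 = (257 - 16^2)/1 = 1/1 = 1: (m_2, d_2) = (m_1, d_1) = (16, 1), so from here the quotient a_1 repeats; the period length is 1.
So sqrt(257) = [16; (32)] with period length k = 1.
k is odd, so (p_{k-1}, q_{k-1}) only solves x^2 - 257y^2 = -1 and the fundamental solution of x^2 - 257y^2 = 1 is (p_{2k-1}, q_{2k-1}) = (p_1, q_1); compute convergents through index 1, running through the period twice.
Convergents (p_i = a_i*p_{i-1} + p_{i-2}, q_i = a_i*q_{i-1} + q_{i-2} with p_{-2}=0, p_{-1}=1, q_{-2}=1, q_{-1}=0):
  i=0: a_0=16, p_0 = 16*1 + 0 = 16, q_0 = 16*0 + 1 = 1.
  i=1: a_1=32, p_1 = 32*16 + 1 = 513, q_1 = 32*1 + 0 = 32.
Indeed p_0^2 - 257*q_0^2 = 256 - 257 = -1, not +1.
Check: 513^2 - 257*32^2 = 263169 - 263168 = 1, so (x, y) = (513, 32) solves the equation, and by the theorem it is the least positive solution.

(x, y) = (513, 32)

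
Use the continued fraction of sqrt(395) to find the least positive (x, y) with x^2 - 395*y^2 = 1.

First expand sqrt(395) as a continued fraction. With x_i = (sqrt(395) + m_i)/d_i and (m_0, d_0) = (0, 1): a_0 = floor(sqrt(395)) = 19, since 19^2 = 361 <= 395 < 400 = 20^2.
Iterate m_{i+1} = d_i*a_i - m_i, d_{i+1} = (395 - m_{i+1}^2)/d_i, a_{i+1} = floor((a_0 + m_{i+1})/d_{i+1}):
  m_1 = 1*19 - 0 = 19, d_1 = (395 - 19^2)/1 = 34/1 = 34, a_1 = floor((19 + 19)/34) = 1.
  m_2 = 34*1 - 19 = 15, d_2 = (395 - 15^2)/34 = 170/34 = 5, a_2 = floor((19 + 15)/5) = 6.
  m_3 = 5*6 - 15 = 15, d_3 = (395 - 15^2)/5 = 170/5 = 34, a_3 = floor((19 + 15)/34) = 1.
  m_4 = 34*1 - 15 = 19, d_4 = (395 - 19^2)/34 = 34/34 = 1, a_4 = floor((19 + 19)/1) = 38.
  m_5 = 1*38 - 19 = 19, d_5 = (395 - 19^2)/1 = 34/1 = 34: (m_5, d_5) = (m_1, d_1) = (19, 34), so from here the quotients repeat a_1, ..., a_4; the period length is 4.
So sqrt(395) = [19; (1, 6, 1, 38)] with period length k = 4.
k is even, so the fundamental solution of x^2 - 395y^2 = 1 is (p_{k-1}, q_{k-1}) = (p_3, q_3); compute convergents through index 3.
Convergents (p_i = a_i*p_{i-1} + p_{i-2}, q_i = a_i*q_{i-1} + q_{i-2} with p_{-2}=0, p_{-1}=1, q_{-2}=1, q_{-1}=0):
  i=0: a_0=19, p_0 = 19*1 + 0 = 19, q_0 = 19*0 + 1 = 1.
  i=1: a_1=1, p_1 = 1*19 + 1 = 20, q_1 = 1*1 + 0 = 1.
  i=2: a_2=6, p_2 = 6*20 + 19 = 139, q_2 = 6*1 + 1 = 7.
  i=3: a_3=1, p_3 = 1*139 + 20 = 159, q_3 = 1*7 + 1 = 8.
Check: 159^2 - 395*8^2 = 25281 - 25280 = 1, so (x, y) = (159, 8) solves the equation, and by the theorem it is the least positive solution.

(x, y) = (159, 8)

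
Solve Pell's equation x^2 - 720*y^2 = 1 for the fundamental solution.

(x, y) = (161, 6)

First expand sqrt(720) as a continued fraction. With x_i = (sqrt(720) + m_i)/d_i and (m_0, d_0) = (0, 1): a_0 = floor(sqrt(720)) = 26, since 26^2 = 676 <= 720 < 729 = 27^2.
Iterate m_{i+1} = d_i*a_i - m_i, d_{i+1} = (720 - m_{i+1}^2)/d_i, a_{i+1} = floor((a_0 + m_{i+1})/d_{i+1}):
  m_1 = 1*26 - 0 = 26, d_1 = (720 - 26^2)/1 = 44/1 = 44, a_1 = floor((26 + 26)/44) = 1.
  m_2 = 44*1 - 26 = 18, d_2 = (720 - 18^2)/44 = 396/44 = 9, a_2 = floor((26 + 18)/9) = 4.
  m_3 = 9*4 - 18 = 18, d_3 = (720 - 18^2)/9 = 396/9 = 44, a_3 = floor((26 + 18)/44) = 1.
  m_4 = 44*1 - 18 = 26, d_4 = (720 - 26^2)/44 = 44/44 = 1, a_4 = floor((26 + 26)/1) = 52.
  m_5 = 1*52 - 26 = 26, d_5 = (720 - 26^2)/1 = 44/1 = 44: (m_5, d_5) = (m_1, d_1) = (26, 44), so from here the quotients repeat a_1, ..., a_4; the period length is 4.
So sqrt(720) = [26; (1, 4, 1, 52)] with period length k = 4.
k is even, so the fundamental solution of x^2 - 720y^2 = 1 is (p_{k-1}, q_{k-1}) = (p_3, q_3); compute convergents through index 3.
Convergents (p_i = a_i*p_{i-1} + p_{i-2}, q_i = a_i*q_{i-1} + q_{i-2} with p_{-2}=0, p_{-1}=1, q_{-2}=1, q_{-1}=0):
  i=0: a_0=26, p_0 = 26*1 + 0 = 26, q_0 = 26*0 + 1 = 1.
  i=1: a_1=1, p_1 = 1*26 + 1 = 27, q_1 = 1*1 + 0 = 1.
  i=2: a_2=4, p_2 = 4*27 + 26 = 134, q_2 = 4*1 + 1 = 5.
  i=3: a_3=1, p_3 = 1*134 + 27 = 161, q_3 = 1*5 + 1 = 6.
Check: 161^2 - 720*6^2 = 25921 - 25920 = 1, so (x, y) = (161, 6) solves the equation, and by the theorem it is the least positive solution.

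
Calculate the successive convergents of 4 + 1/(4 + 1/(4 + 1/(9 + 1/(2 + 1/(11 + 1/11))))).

4/1, 17/4, 72/17, 665/157, 1402/331, 16087/3798, 178359/42109

Using the convergent recurrence p_i = a_i*p_{i-1} + p_{i-2}, q_i = a_i*q_{i-1} + q_{i-2} with p_{-2}=0, p_{-1}=1, q_{-2}=1, q_{-1}=0:
  i=0: a_0=4, p_0 = 4*1 + 0 = 4, q_0 = 4*0 + 1 = 1.
  i=1: a_1=4, p_1 = 4*4 + 1 = 17, q_1 = 4*1 + 0 = 4.
  i=2: a_2=4, p_2 = 4*17 + 4 = 72, q_2 = 4*4 + 1 = 17.
  i=3: a_3=9, p_3 = 9*72 + 17 = 665, q_3 = 9*17 + 4 = 157.
  i=4: a_4=2, p_4 = 2*665 + 72 = 1402, q_4 = 2*157 + 17 = 331.
  i=5: a_5=11, p_5 = 11*1402 + 665 = 16087, q_5 = 11*331 + 157 = 3798.
  i=6: a_6=11, p_6 = 11*16087 + 1402 = 178359, q_6 = 11*3798 + 331 = 42109.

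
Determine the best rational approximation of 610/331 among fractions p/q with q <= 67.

94/51

Expand x = 610/331 as a continued fraction with the Euclidean algorithm:
  610 = 1*331 + 279, so a_0 = 1.
  331 = 1*279 + 52, so a_1 = 1.
  279 = 5*52 + 19, so a_2 = 5.
  52 = 2*19 + 14, so a_3 = 2.
  19 = 1*14 + 5, so a_4 = 1.
  14 = 2*5 + 4, so a_5 = 2.
  5 = 1*4 + 1, so a_6 = 1.
  4 = 4*1 + 0, so a_7 = 4.
so x = [1; 1, 5, 2, 1, 2, 1, 4].
Convergents (p_i = a_i*p_{i-1} + p_{i-2}, q_i = a_i*q_{i-1} + q_{i-2} with p_{-2}=0, p_{-1}=1, q_{-2}=1, q_{-1}=0), until the denominator exceeds 67:
  i=0: a_0=1, p_0 = 1*1 + 0 = 1, q_0 = 1*0 + 1 = 1.
  i=1: a_1=1, p_1 = 1*1 + 1 = 2, q_1 = 1*1 + 0 = 1.
  i=2: a_2=5, p_2 = 5*2 + 1 = 11, q_2 = 5*1 + 1 = 6.
  i=3: a_3=2, p_3 = 2*11 + 2 = 24, q_3 = 2*6 + 1 = 13.
  i=4: a_4=1, p_4 = 1*24 + 11 = 35, q_4 = 1*13 + 6 = 19.
  i=5: a_5=2, p_5 = 2*35 + 24 = 94, q_5 = 2*19 + 13 = 51.
  i=6: a_6=1, p_6 = 1*94 + 35 = 129, q_6 = 1*51 + 19 = 70.
q_6 = 70 > 67, so the last convergent with denominator <= 67 is p_5/q_5 = 94/51.
The closest fraction with denominator <= 67 is either p_5/q_5 or the intermediate fraction (k*p_5 + p_4)/(k*q_5 + q_4) with the largest k >= 1 whose denominator stays <= 67; these approach x as k grows, and every other convergent or intermediate fraction in range is farther away.
Largest k: floor((67 - q_4)/q_5) = floor((67 - 19)/51) = 0.
Since k = 0, no intermediate fraction beyond p_5/q_5 has denominator <= 67, so the convergent 94/51 is the closest (its error is |610*51 - 94*331|/(331*51) = 4/16881).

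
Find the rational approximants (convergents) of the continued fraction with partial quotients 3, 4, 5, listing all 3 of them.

3/1, 13/4, 68/21

Using the convergent recurrence p_i = a_i*p_{i-1} + p_{i-2}, q_i = a_i*q_{i-1} + q_{i-2} with p_{-2}=0, p_{-1}=1, q_{-2}=1, q_{-1}=0:
  i=0: a_0=3, p_0 = 3*1 + 0 = 3, q_0 = 3*0 + 1 = 1.
  i=1: a_1=4, p_1 = 4*3 + 1 = 13, q_1 = 4*1 + 0 = 4.
  i=2: a_2=5, p_2 = 5*13 + 3 = 68, q_2 = 5*4 + 1 = 21.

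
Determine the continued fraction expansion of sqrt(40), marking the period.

[6; (3, 12)]

Write x_i = (sqrt(40) + m_i)/d_i with (m_0, d_0) = (0, 1). a_0 = floor(sqrt(40)) = 6, since 6^2 = 36 <= 40 < 49 = 7^2.
Iterate m_{i+1} = d_i*a_i - m_i, d_{i+1} = (40 - m_{i+1}^2)/d_i, a_{i+1} = floor((a_0 + m_{i+1})/d_{i+1}):
  m_1 = 1*6 - 0 = 6, d_1 = (40 - 6^2)/1 = 4/1 = 4, a_1 = floor((6 + 6)/4) = 3.
  m_2 = 4*3 - 6 = 6, d_2 = (40 - 6^2)/4 = 4/4 = 1, a_2 = floor((6 + 6)/1) = 12.
  m_3 = 1*12 - 6 = 6, d_3 = (40 - 6^2)/1 = 4/1 = 4: (m_3, d_3) = (m_1, d_1) = (6, 4), so from here the quotients repeat a_1, a_2; the period length is 2.
Hence the expansion of sqrt(40) is a_0 = 6 followed by the repeating block 3, 12 (period 2).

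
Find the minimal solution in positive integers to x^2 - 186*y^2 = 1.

First expand sqrt(186) as a continued fraction. With x_i = (sqrt(186) + m_i)/d_i and (m_0, d_0) = (0, 1): a_0 = floor(sqrt(186)) = 13, since 13^2 = 169 <= 186 < 196 = 14^2.
Iterate m_{i+1} = d_i*a_i - m_i, d_{i+1} = (186 - m_{i+1}^2)/d_i, a_{i+1} = floor((a_0 + m_{i+1})/d_{i+1}):
  m_1 = 1*13 - 0 = 13, d_1 = (186 - 13^2)/1 = 17/1 = 17, a_1 = floor((13 + 13)/17) = 1.
  m_2 = 17*1 - 13 = 4, d_2 = (186 - 4^2)/17 = 170/17 = 10, a_2 = floor((13 + 4)/10) = 1.
  m_3 = 10*1 - 4 = 6, d_3 = (186 - 6^2)/10 = 150/10 = 15, a_3 = floor((13 + 6)/15) = 1.
  m_4 = 15*1 - 6 = 9, d_4 = (186 - 9^2)/15 = 105/15 = 7, a_4 = floor((13 + 9)/7) = 3.
  m_5 = 7*3 - 9 = 12, d_5 = (186 - 12^2)/7 = 42/7 = 6, a_5 = floor((13 + 12)/6) = 4.
  m_6 = 6*4 - 12 = 12, d_6 = (186 - 12^2)/6 = 42/6 = 7, a_6 = floor((13 + 12)/7) = 3.
  m_7 = 7*3 - 12 = 9, d_7 = (186 - 9^2)/7 = 105/7 = 15, a_7 = floor((13 + 9)/15) = 1.
  m_8 = 15*1 - 9 = 6, d_8 = (186 - 6^2)/15 = 150/15 = 10, a_8 = floor((13 + 6)/10) = 1.
  m_9 = 10*1 - 6 = 4, d_9 = (186 - 4^2)/10 = 170/10 = 17, a_9 = floor((13 + 4)/17) = 1.
  m_10 = 17*1 - 4 = 13, d_10 = (186 - 13^2)/17 = 17/17 = 1, a_10 = floor((13 + 13)/1) = 26.
  m_11 = 1*26 - 13 = 13, d_11 = (186 - 13^2)/1 = 17/1 = 17: (m_11, d_11) = (m_1, d_1) = (13, 17), so from here the quotients repeat a_1, ..., a_10; the period length is 10.
So sqrt(186) = [13; (1, 1, 1, 3, 4, 3, 1, 1, 1, 26)] with period length k = 10.
k is even, so the fundamental solution of x^2 - 186y^2 = 1 is (p_{k-1}, q_{k-1}) = (p_9, q_9); compute convergents through index 9.
Convergents (p_i = a_i*p_{i-1} + p_{i-2}, q_i = a_i*q_{i-1} + q_{i-2} with p_{-2}=0, p_{-1}=1, q_{-2}=1, q_{-1}=0):
  i=0: a_0=13, p_0 = 13*1 + 0 = 13, q_0 = 13*0 + 1 = 1.
  i=1: a_1=1, p_1 = 1*13 + 1 = 14, q_1 = 1*1 + 0 = 1.
  i=2: a_2=1, p_2 = 1*14 + 13 = 27, q_2 = 1*1 + 1 = 2.
  i=3: a_3=1, p_3 = 1*27 + 14 = 41, q_3 = 1*2 + 1 = 3.
  i=4: a_4=3, p_4 = 3*41 + 27 = 150, q_4 = 3*3 + 2 = 11.
  i=5: a_5=4, p_5 = 4*150 + 41 = 641, q_5 = 4*11 + 3 = 47.
  i=6: a_6=3, p_6 = 3*641 + 150 = 2073, q_6 = 3*47 + 11 = 152.
  i=7: a_7=1, p_7 = 1*2073 + 641 = 2714, q_7 = 1*152 + 47 = 199.
  i=8: a_8=1, p_8 = 1*2714 + 2073 = 4787, q_8 = 1*199 + 152 = 351.
  i=9: a_9=1, p_9 = 1*4787 + 2714 = 7501, q_9 = 1*351 + 199 = 550.
Check: 7501^2 - 186*550^2 = 56265001 - 56265000 = 1, so (x, y) = (7501, 550) solves the equation, and by the theorem it is the least positive solution.

(x, y) = (7501, 550)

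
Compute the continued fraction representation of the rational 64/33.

Run the Euclidean algorithm on 64 and 33; the successive quotients are the partial quotients a_0, a_1, ... (each step inverts the fractional part left over by the previous one):
  64 = 1*33 + 31, so a_0 = 1.
  33 = 1*31 + 2, so a_1 = 1.
  31 = 15*2 + 1, so a_2 = 15.
  2 = 2*1 + 0, so a_3 = 2.
The remainder reaches 0 after 4 divisions, so the expansion has 4 partial quotients, read off in order.

[1; 1, 15, 2]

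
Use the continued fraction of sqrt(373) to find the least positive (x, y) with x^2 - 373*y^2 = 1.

(x, y) = (52387849, 2712540)

First expand sqrt(373) as a continued fraction. With x_i = (sqrt(373) + m_i)/d_i and (m_0, d_0) = (0, 1): a_0 = floor(sqrt(373)) = 19, since 19^2 = 361 <= 373 < 400 = 20^2.
Iterate m_{i+1} = d_i*a_i - m_i, d_{i+1} = (373 - m_{i+1}^2)/d_i, a_{i+1} = floor((a_0 + m_{i+1})/d_{i+1}):
  m_1 = 1*19 - 0 = 19, d_1 = (373 - 19^2)/1 = 12/1 = 12, a_1 = floor((19 + 19)/12) = 3.
  m_2 = 12*3 - 19 = 17, d_2 = (373 - 17^2)/12 = 84/12 = 7, a_2 = floor((19 + 17)/7) = 5.
  m_3 = 7*5 - 17 = 18, d_3 = (373 - 18^2)/7 = 49/7 = 7, a_3 = floor((19 + 18)/7) = 5.
  m_4 = 7*5 - 18 = 17, d_4 = (373 - 17^2)/7 = 84/7 = 12, a_4 = floor((19 + 17)/12) = 3.
  m_5 = 12*3 - 17 = 19, d_5 = (373 - 19^2)/12 = 12/12 = 1, a_5 = floor((19 + 19)/1) = 38.
  m_6 = 1*38 - 19 = 19, d_6 = (373 - 19^2)/1 = 12/1 = 12: (m_6, d_6) = (m_1, d_1) = (19, 12), so from here the quotients repeat a_1, ..., a_5; the period length is 5.
So sqrt(373) = [19; (3, 5, 5, 3, 38)] with period length k = 5.
k is odd, so (p_{k-1}, q_{k-1}) only solves x^2 - 373y^2 = -1 and the fundamental solution of x^2 - 373y^2 = 1 is (p_{2k-1}, q_{2k-1}) = (p_9, q_9); compute convergents through index 9, running through the period twice.
Convergents (p_i = a_i*p_{i-1} + p_{i-2}, q_i = a_i*q_{i-1} + q_{i-2} with p_{-2}=0, p_{-1}=1, q_{-2}=1, q_{-1}=0):
  i=0: a_0=19, p_0 = 19*1 + 0 = 19, q_0 = 19*0 + 1 = 1.
  i=1: a_1=3, p_1 = 3*19 + 1 = 58, q_1 = 3*1 + 0 = 3.
  i=2: a_2=5, p_2 = 5*58 + 19 = 309, q_2 = 5*3 + 1 = 16.
  i=3: a_3=5, p_3 = 5*309 + 58 = 1603, q_3 = 5*16 + 3 = 83.
  i=4: a_4=3, p_4 = 3*1603 + 309 = 5118, q_4 = 3*83 + 16 = 265.
  i=5: a_5=38, p_5 = 38*5118 + 1603 = 196087, q_5 = 38*265 + 83 = 10153.
  i=6: a_6=3, p_6 = 3*196087 + 5118 = 593379, q_6 = 3*10153 + 265 = 30724.
  i=7: a_7=5, p_7 = 5*593379 + 196087 = 3162982, q_7 = 5*30724 + 10153 = 163773.
  i=8: a_8=5, p_8 = 5*3162982 + 593379 = 16408289, q_8 = 5*163773 + 30724 = 849589.
  i=9: a_9=3, p_9 = 3*16408289 + 3162982 = 52387849, q_9 = 3*849589 + 163773 = 2712540.
Indeed p_4^2 - 373*q_4^2 = 26193924 - 26193925 = -1, not +1.
Check: 52387849^2 - 373*2712540^2 = 2744486722846801 - 2744486722846800 = 1, so (x, y) = (52387849, 2712540) solves the equation, and by the theorem it is the least positive solution.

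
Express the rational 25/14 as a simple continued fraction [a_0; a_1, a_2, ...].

[1; 1, 3, 1, 2]

Run the Euclidean algorithm on 25 and 14; the successive quotients are the partial quotients a_0, a_1, ... (each step inverts the fractional part left over by the previous one):
  25 = 1*14 + 11, so a_0 = 1.
  14 = 1*11 + 3, so a_1 = 1.
  11 = 3*3 + 2, so a_2 = 3.
  3 = 1*2 + 1, so a_3 = 1.
  2 = 2*1 + 0, so a_4 = 2.
The remainder reaches 0 after 5 divisions, so the expansion has 5 partial quotients, read off in order.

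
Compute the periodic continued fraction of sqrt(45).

[6; (1, 2, 2, 2, 1, 12)]

Write x_i = (sqrt(45) + m_i)/d_i with (m_0, d_0) = (0, 1). a_0 = floor(sqrt(45)) = 6, since 6^2 = 36 <= 45 < 49 = 7^2.
Iterate m_{i+1} = d_i*a_i - m_i, d_{i+1} = (45 - m_{i+1}^2)/d_i, a_{i+1} = floor((a_0 + m_{i+1})/d_{i+1}):
  m_1 = 1*6 - 0 = 6, d_1 = (45 - 6^2)/1 = 9/1 = 9, a_1 = floor((6 + 6)/9) = 1.
  m_2 = 9*1 - 6 = 3, d_2 = (45 - 3^2)/9 = 36/9 = 4, a_2 = floor((6 + 3)/4) = 2.
  m_3 = 4*2 - 3 = 5, d_3 = (45 - 5^2)/4 = 20/4 = 5, a_3 = floor((6 + 5)/5) = 2.
  m_4 = 5*2 - 5 = 5, d_4 = (45 - 5^2)/5 = 20/5 = 4, a_4 = floor((6 + 5)/4) = 2.
  m_5 = 4*2 - 5 = 3, d_5 = (45 - 3^2)/4 = 36/4 = 9, a_5 = floor((6 + 3)/9) = 1.
  m_6 = 9*1 - 3 = 6, d_6 = (45 - 6^2)/9 = 9/9 = 1, a_6 = floor((6 + 6)/1) = 12.
  m_7 = 1*12 - 6 = 6, d_7 = (45 - 6^2)/1 = 9/1 = 9: (m_7, d_7) = (m_1, d_1) = (6, 9), so from here the quotients repeat a_1, ..., a_6; the period length is 6.
Hence the expansion of sqrt(45) is a_0 = 6 followed by the repeating block 1, 2, 2, 2, 1, 12 (period 6).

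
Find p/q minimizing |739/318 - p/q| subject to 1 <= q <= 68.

79/34

Expand x = 739/318 as a continued fraction with the Euclidean algorithm:
  739 = 2*318 + 103, so a_0 = 2.
  318 = 3*103 + 9, so a_1 = 3.
  103 = 11*9 + 4, so a_2 = 11.
  9 = 2*4 + 1, so a_3 = 2.
  4 = 4*1 + 0, so a_4 = 4.
so x = [2; 3, 11, 2, 4].
Convergents (p_i = a_i*p_{i-1} + p_{i-2}, q_i = a_i*q_{i-1} + q_{i-2} with p_{-2}=0, p_{-1}=1, q_{-2}=1, q_{-1}=0), until the denominator exceeds 68:
  i=0: a_0=2, p_0 = 2*1 + 0 = 2, q_0 = 2*0 + 1 = 1.
  i=1: a_1=3, p_1 = 3*2 + 1 = 7, q_1 = 3*1 + 0 = 3.
  i=2: a_2=11, p_2 = 11*7 + 2 = 79, q_2 = 11*3 + 1 = 34.
  i=3: a_3=2, p_3 = 2*79 + 7 = 165, q_3 = 2*34 + 3 = 71.
q_3 = 71 > 68, so the last convergent with denominator <= 68 is p_2/q_2 = 79/34.
The closest fraction with denominator <= 68 is either p_2/q_2 or the intermediate fraction (k*p_2 + p_1)/(k*q_2 + q_1) with the largest k >= 1 whose denominator stays <= 68; these approach x as k grows, and every other convergent or intermediate fraction in range is farther away.
Largest k: floor((68 - q_1)/q_2) = floor((68 - 3)/34) = 1.
That gives (1*79 + 7)/(1*34 + 3) = 86/37.
Compare the errors: |x - 79/34| = |739*34 - 79*318|/(318*34) = 4/10812, and |x - 86/37| = |739*37 - 86*318|/(318*37) = 5/11766.
Cross-multiplying, 4*11766 = 47064 < 54060 = 5*10812, so 4/10812 is smaller: the convergent 79/34 is closer to x than 86/37.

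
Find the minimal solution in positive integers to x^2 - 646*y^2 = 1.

First expand sqrt(646) as a continued fraction. With x_i = (sqrt(646) + m_i)/d_i and (m_0, d_0) = (0, 1): a_0 = floor(sqrt(646)) = 25, since 25^2 = 625 <= 646 < 676 = 26^2.
Iterate m_{i+1} = d_i*a_i - m_i, d_{i+1} = (646 - m_{i+1}^2)/d_i, a_{i+1} = floor((a_0 + m_{i+1})/d_{i+1}):
  m_1 = 1*25 - 0 = 25, d_1 = (646 - 25^2)/1 = 21/1 = 21, a_1 = floor((25 + 25)/21) = 2.
  m_2 = 21*2 - 25 = 17, d_2 = (646 - 17^2)/21 = 357/21 = 17, a_2 = floor((25 + 17)/17) = 2.
  m_3 = 17*2 - 17 = 17, d_3 = (646 - 17^2)/17 = 357/17 = 21, a_3 = floor((25 + 17)/21) = 2.
  m_4 = 21*2 - 17 = 25, d_4 = (646 - 25^2)/21 = 21/21 = 1, a_4 = floor((25 + 25)/1) = 50.
  m_5 = 1*50 - 25 = 25, d_5 = (646 - 25^2)/1 = 21/1 = 21: (m_5, d_5) = (m_1, d_1) = (25, 21), so from here the quotients repeat a_1, ..., a_4; the period length is 4.
So sqrt(646) = [25; (2, 2, 2, 50)] with period length k = 4.
k is even, so the fundamental solution of x^2 - 646y^2 = 1 is (p_{k-1}, q_{k-1}) = (p_3, q_3); compute convergents through index 3.
Convergents (p_i = a_i*p_{i-1} + p_{i-2}, q_i = a_i*q_{i-1} + q_{i-2} with p_{-2}=0, p_{-1}=1, q_{-2}=1, q_{-1}=0):
  i=0: a_0=25, p_0 = 25*1 + 0 = 25, q_0 = 25*0 + 1 = 1.
  i=1: a_1=2, p_1 = 2*25 + 1 = 51, q_1 = 2*1 + 0 = 2.
  i=2: a_2=2, p_2 = 2*51 + 25 = 127, q_2 = 2*2 + 1 = 5.
  i=3: a_3=2, p_3 = 2*127 + 51 = 305, q_3 = 2*5 + 2 = 12.
Check: 305^2 - 646*12^2 = 93025 - 93024 = 1, so (x, y) = (305, 12) solves the equation, and by the theorem it is the least positive solution.

(x, y) = (305, 12)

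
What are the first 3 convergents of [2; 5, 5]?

2/1, 11/5, 57/26

Using the convergent recurrence p_i = a_i*p_{i-1} + p_{i-2}, q_i = a_i*q_{i-1} + q_{i-2} with p_{-2}=0, p_{-1}=1, q_{-2}=1, q_{-1}=0:
  i=0: a_0=2, p_0 = 2*1 + 0 = 2, q_0 = 2*0 + 1 = 1.
  i=1: a_1=5, p_1 = 5*2 + 1 = 11, q_1 = 5*1 + 0 = 5.
  i=2: a_2=5, p_2 = 5*11 + 2 = 57, q_2 = 5*5 + 1 = 26.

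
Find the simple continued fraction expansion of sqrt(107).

[10; (2, 1, 9, 1, 2, 20)]

Write x_i = (sqrt(107) + m_i)/d_i with (m_0, d_0) = (0, 1). a_0 = floor(sqrt(107)) = 10, since 10^2 = 100 <= 107 < 121 = 11^2.
Iterate m_{i+1} = d_i*a_i - m_i, d_{i+1} = (107 - m_{i+1}^2)/d_i, a_{i+1} = floor((a_0 + m_{i+1})/d_{i+1}):
  m_1 = 1*10 - 0 = 10, d_1 = (107 - 10^2)/1 = 7/1 = 7, a_1 = floor((10 + 10)/7) = 2.
  m_2 = 7*2 - 10 = 4, d_2 = (107 - 4^2)/7 = 91/7 = 13, a_2 = floor((10 + 4)/13) = 1.
  m_3 = 13*1 - 4 = 9, d_3 = (107 - 9^2)/13 = 26/13 = 2, a_3 = floor((10 + 9)/2) = 9.
  m_4 = 2*9 - 9 = 9, d_4 = (107 - 9^2)/2 = 26/2 = 13, a_4 = floor((10 + 9)/13) = 1.
  m_5 = 13*1 - 9 = 4, d_5 = (107 - 4^2)/13 = 91/13 = 7, a_5 = floor((10 + 4)/7) = 2.
  m_6 = 7*2 - 4 = 10, d_6 = (107 - 10^2)/7 = 7/7 = 1, a_6 = floor((10 + 10)/1) = 20.
  m_7 = 1*20 - 10 = 10, d_7 = (107 - 10^2)/1 = 7/1 = 7: (m_7, d_7) = (m_1, d_1) = (10, 7), so from here the quotients repeat a_1, ..., a_6; the period length is 6.
Hence the expansion of sqrt(107) is a_0 = 10 followed by the repeating block 2, 1, 9, 1, 2, 20 (period 6).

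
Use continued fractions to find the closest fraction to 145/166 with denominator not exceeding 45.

7/8

Expand x = 145/166 as a continued fraction with the Euclidean algorithm:
  145 = 0*166 + 145, so a_0 = 0.
  166 = 1*145 + 21, so a_1 = 1.
  145 = 6*21 + 19, so a_2 = 6.
  21 = 1*19 + 2, so a_3 = 1.
  19 = 9*2 + 1, so a_4 = 9.
  2 = 2*1 + 0, so a_5 = 2.
so x = [0; 1, 6, 1, 9, 2].
Convergents (p_i = a_i*p_{i-1} + p_{i-2}, q_i = a_i*q_{i-1} + q_{i-2} with p_{-2}=0, p_{-1}=1, q_{-2}=1, q_{-1}=0), until the denominator exceeds 45:
  i=0: a_0=0, p_0 = 0*1 + 0 = 0, q_0 = 0*0 + 1 = 1.
  i=1: a_1=1, p_1 = 1*0 + 1 = 1, q_1 = 1*1 + 0 = 1.
  i=2: a_2=6, p_2 = 6*1 + 0 = 6, q_2 = 6*1 + 1 = 7.
  i=3: a_3=1, p_3 = 1*6 + 1 = 7, q_3 = 1*7 + 1 = 8.
  i=4: a_4=9, p_4 = 9*7 + 6 = 69, q_4 = 9*8 + 7 = 79.
q_4 = 79 > 45, so the last convergent with denominator <= 45 is p_3/q_3 = 7/8.
The closest fraction with denominator <= 45 is either p_3/q_3 or the intermediate fraction (k*p_3 + p_2)/(k*q_3 + q_2) with the largest k >= 1 whose denominator stays <= 45; these approach x as k grows, and every other convergent or intermediate fraction in range is farther away.
Largest k: floor((45 - q_2)/q_3) = floor((45 - 7)/8) = 4.
That gives (4*7 + 6)/(4*8 + 7) = 34/39.
Compare the errors: |x - 7/8| = |145*8 - 7*166|/(166*8) = 2/1328, and |x - 34/39| = |145*39 - 34*166|/(166*39) = 11/6474.
Cross-multiplying, 2*6474 = 12948 < 14608 = 11*1328, so 2/1328 is smaller: the convergent 7/8 is closer to x than 34/39.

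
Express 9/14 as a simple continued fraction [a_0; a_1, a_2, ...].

Run the Euclidean algorithm on 9 and 14; the successive quotients are the partial quotients a_0, a_1, ... (each step inverts the fractional part left over by the previous one):
  9 = 0*14 + 9, so a_0 = 0.
  14 = 1*9 + 5, so a_1 = 1.
  9 = 1*5 + 4, so a_2 = 1.
  5 = 1*4 + 1, so a_3 = 1.
  4 = 4*1 + 0, so a_4 = 4.
The remainder reaches 0 after 5 divisions, so the expansion has 5 partial quotients, read off in order.

[0; 1, 1, 1, 4]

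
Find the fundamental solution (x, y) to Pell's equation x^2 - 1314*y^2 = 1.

(x, y) = (145, 4)

First expand sqrt(1314) as a continued fraction. With x_i = (sqrt(1314) + m_i)/d_i and (m_0, d_0) = (0, 1): a_0 = floor(sqrt(1314)) = 36, since 36^2 = 1296 <= 1314 < 1369 = 37^2.
Iterate m_{i+1} = d_i*a_i - m_i, d_{i+1} = (1314 - m_{i+1}^2)/d_i, a_{i+1} = floor((a_0 + m_{i+1})/d_{i+1}):
  m_1 = 1*36 - 0 = 36, d_1 = (1314 - 36^2)/1 = 18/1 = 18, a_1 = floor((36 + 36)/18) = 4.
  m_2 = 18*4 - 36 = 36, d_2 = (1314 - 36^2)/18 = 18/18 = 1, a_2 = floor((36 + 36)/1) = 72.
  m_3 = 1*72 - 36 = 36, d_3 = (1314 - 36^2)/1 = 18/1 = 18: (m_3, d_3) = (m_1, d_1) = (36, 18), so from here the quotients repeat a_1, a_2; the period length is 2.
So sqrt(1314) = [36; (4, 72)] with period length k = 2.
k is even, so the fundamental solution of x^2 - 1314y^2 = 1 is (p_{k-1}, q_{k-1}) = (p_1, q_1); compute convergents through index 1.
Convergents (p_i = a_i*p_{i-1} + p_{i-2}, q_i = a_i*q_{i-1} + q_{i-2} with p_{-2}=0, p_{-1}=1, q_{-2}=1, q_{-1}=0):
  i=0: a_0=36, p_0 = 36*1 + 0 = 36, q_0 = 36*0 + 1 = 1.
  i=1: a_1=4, p_1 = 4*36 + 1 = 145, q_1 = 4*1 + 0 = 4.
Check: 145^2 - 1314*4^2 = 21025 - 21024 = 1, so (x, y) = (145, 4) solves the equation, and by the theorem it is the least positive solution.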